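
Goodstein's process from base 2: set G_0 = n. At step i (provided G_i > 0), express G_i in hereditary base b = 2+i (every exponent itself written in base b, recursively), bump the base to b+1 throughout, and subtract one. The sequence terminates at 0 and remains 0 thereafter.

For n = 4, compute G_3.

i=0: 4 = 2^2 (b=2); 2→3: 3^3 = 27; 27−1 = 26
i=1: 26 = 2·3^2 + 2·3 + 2 (b=3); 3→4: 2·4^2 + 2·4 + 2 = 42; 42−1 = 41
i=2: 41 = 2·4^2 + 2·4 + 1 (b=4); 4→5: 2·5^2 + 2·5 + 1 = 61; 61−1 = 60
i=3: 60 = 2·5^2 + 2·5 (b=5); 5→6: 2·6^2 + 2·6 = 84; 84−1 = 83

60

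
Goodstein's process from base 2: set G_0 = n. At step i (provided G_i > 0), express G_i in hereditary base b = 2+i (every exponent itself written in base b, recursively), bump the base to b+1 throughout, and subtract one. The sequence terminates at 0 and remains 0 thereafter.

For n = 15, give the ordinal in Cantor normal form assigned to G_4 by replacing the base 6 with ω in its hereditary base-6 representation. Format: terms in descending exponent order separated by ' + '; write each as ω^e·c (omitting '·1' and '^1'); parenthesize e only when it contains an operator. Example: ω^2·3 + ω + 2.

G_0 = 15. HB_2(15) = 2^(2 + 1) + 2^2 + 2 + 1. Bump = 112. G_1 = 111.
G_1 = 111. HB_3(111) = 3^(3 + 1) + 3^3 + 3. Bump = 1284. G_2 = 1283.
G_2 = 1283. HB_4(1283) = 4^(4 + 1) + 4^4 + 3. Bump = 18753. G_3 = 18752.
G_3 = 18752. HB_5(18752) = 5^(5 + 1) + 5^5 + 2. Bump = 326594. G_4 = 326593.
G_4 = 326593. HB_6(326593) = 6^(6 + 1) + 6^6 + 1. Bump = 6588345. G_5 = 6588344.

ω^(ω + 1) + ω^ω + 1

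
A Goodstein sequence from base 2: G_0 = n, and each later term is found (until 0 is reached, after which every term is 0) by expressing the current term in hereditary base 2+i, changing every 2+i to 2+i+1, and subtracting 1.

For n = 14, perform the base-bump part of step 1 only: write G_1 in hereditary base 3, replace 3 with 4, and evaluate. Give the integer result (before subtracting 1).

base 2: 14 = 2^(2 + 1) + 2^2 + 2; at 3: 3^(3 + 1) + 3^3 + 3 = 111; next = 110
base 3: 110 = 3^(3 + 1) + 3^3 + 2; at 4: 4^(4 + 1) + 4^4 + 2 = 1282; next = 1281

1282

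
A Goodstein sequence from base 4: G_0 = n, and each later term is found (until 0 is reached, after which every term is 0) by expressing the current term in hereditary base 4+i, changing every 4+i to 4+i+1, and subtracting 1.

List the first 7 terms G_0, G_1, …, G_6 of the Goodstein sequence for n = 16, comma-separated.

G_0 = 16. HB_4(16) = 4^2. Bump = 25. G_1 = 24.
G_1 = 24. HB_5(24) = 4·5 + 4. Bump = 28. G_2 = 27.
G_2 = 27. HB_6(27) = 4·6 + 3. Bump = 31. G_3 = 30.
G_3 = 30. HB_7(30) = 4·7 + 2. Bump = 34. G_4 = 33.
G_4 = 33. HB_8(33) = 4·8 + 1. Bump = 37. G_5 = 36.
G_5 = 36. HB_9(36) = 4·9. Bump = 40. G_6 = 39.

16, 24, 27, 30, 33, 36, 39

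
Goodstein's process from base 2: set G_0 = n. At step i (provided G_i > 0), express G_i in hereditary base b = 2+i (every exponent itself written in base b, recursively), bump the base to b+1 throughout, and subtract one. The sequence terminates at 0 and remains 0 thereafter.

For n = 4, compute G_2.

41

(0) 4|_2 = 2^2 ↦ 3^3|_3 = 27 ⇒ 26
(1) 26|_3 = 2·3^2 + 2·3 + 2 ↦ 2·4^2 + 2·4 + 2|_4 = 42 ⇒ 41
(2) 41|_4 = 2·4^2 + 2·4 + 1 ↦ 2·5^2 + 2·5 + 1|_5 = 61 ⇒ 60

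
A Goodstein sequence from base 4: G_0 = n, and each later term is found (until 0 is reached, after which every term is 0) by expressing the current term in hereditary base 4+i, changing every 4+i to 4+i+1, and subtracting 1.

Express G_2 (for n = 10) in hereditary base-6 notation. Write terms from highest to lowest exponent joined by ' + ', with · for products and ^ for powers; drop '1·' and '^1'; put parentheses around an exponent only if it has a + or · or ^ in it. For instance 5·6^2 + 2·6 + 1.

i=0: 10 = 2·4 + 2 (b=4); 4→5: 2·5 + 2 = 12; 12−1 = 11
i=1: 11 = 2·5 + 1 (b=5); 5→6: 2·6 + 1 = 13; 13−1 = 12

2·6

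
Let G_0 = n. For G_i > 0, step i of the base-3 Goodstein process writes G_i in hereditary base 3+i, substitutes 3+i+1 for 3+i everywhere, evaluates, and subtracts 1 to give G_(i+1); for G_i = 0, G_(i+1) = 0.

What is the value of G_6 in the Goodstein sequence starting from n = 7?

G_0=7  [base 3] 2·3 + 1  →[3↦4]→  2·4 + 1 = 9  −1 ⇒ G_1=8
G_1=8  [base 4] 2·4  →[4↦5]→  2·5 = 10  −1 ⇒ G_2=9
G_2=9  [base 5] 5 + 4  →[5↦6]→  6 + 4 = 10  −1 ⇒ G_3=9
G_3=9  [base 6] 6 + 3  →[6↦7]→  7 + 3 = 10  −1 ⇒ G_4=9
G_4=9  [base 7] 7 + 2  →[7↦8]→  8 + 2 = 10  −1 ⇒ G_5=9
G_5=9  [base 8] 8 + 1  →[8↦9]→  9 + 1 = 10  −1 ⇒ G_6=9
G_6=9  [base 9] 9  →[9↦10]→  10 = 10  −1 ⇒ G_7=9

9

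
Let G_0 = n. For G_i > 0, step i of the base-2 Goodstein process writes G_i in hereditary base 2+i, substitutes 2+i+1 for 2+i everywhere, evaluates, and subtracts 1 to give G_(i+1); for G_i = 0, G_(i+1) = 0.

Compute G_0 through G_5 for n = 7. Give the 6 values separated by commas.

(0) 7|_2 = 2^2 + 2 + 1 ↦ 3^3 + 3 + 1|_3 = 31 ⇒ 30
(1) 30|_3 = 3^3 + 3 ↦ 4^4 + 4|_4 = 260 ⇒ 259
(2) 259|_4 = 4^4 + 3 ↦ 5^5 + 3|_5 = 3128 ⇒ 3127
(3) 3127|_5 = 5^5 + 2 ↦ 6^6 + 2|_6 = 46658 ⇒ 46657
(4) 46657|_6 = 6^6 + 1 ↦ 7^7 + 1|_7 = 823544 ⇒ 823543

7, 30, 259, 3127, 46657, 823543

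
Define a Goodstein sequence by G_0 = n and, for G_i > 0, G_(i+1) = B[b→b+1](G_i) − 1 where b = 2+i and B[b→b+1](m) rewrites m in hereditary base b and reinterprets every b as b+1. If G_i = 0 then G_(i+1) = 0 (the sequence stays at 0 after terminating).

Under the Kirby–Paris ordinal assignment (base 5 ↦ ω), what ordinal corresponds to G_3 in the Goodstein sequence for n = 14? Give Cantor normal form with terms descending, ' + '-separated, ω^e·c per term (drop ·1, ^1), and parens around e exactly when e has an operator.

ω^(ω + 1) + ω^ω

[0] 14 ≡ 2^(2 + 1) + 2^2 + 2 (base 2). Lift 3: 111. −1: 110.
[1] 110 ≡ 3^(3 + 1) + 3^3 + 2 (base 3). Lift 4: 1282. −1: 1281.
[2] 1281 ≡ 4^(4 + 1) + 4^4 + 1 (base 4). Lift 5: 18751. −1: 18750.
[3] 18750 ≡ 5^(5 + 1) + 5^5 (base 5). Lift 6: 326592. −1: 326591.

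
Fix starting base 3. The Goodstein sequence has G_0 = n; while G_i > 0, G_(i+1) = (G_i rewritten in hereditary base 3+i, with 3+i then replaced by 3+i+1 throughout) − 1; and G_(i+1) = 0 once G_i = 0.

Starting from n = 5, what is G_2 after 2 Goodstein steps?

G_0=5  [base 3] 3 + 2  →[3↦4]→  4 + 2 = 6  −1 ⇒ G_1=5
G_1=5  [base 4] 4 + 1  →[4↦5]→  5 + 1 = 6  −1 ⇒ G_2=5
G_2=5  [base 5] 5  →[5↦6]→  6 = 6  −1 ⇒ G_3=5

5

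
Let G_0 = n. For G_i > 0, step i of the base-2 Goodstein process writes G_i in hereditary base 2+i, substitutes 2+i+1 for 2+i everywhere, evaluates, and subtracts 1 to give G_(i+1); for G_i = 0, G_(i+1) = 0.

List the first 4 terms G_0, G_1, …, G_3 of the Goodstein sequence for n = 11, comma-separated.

(0) 11|_2 = 2^(2 + 1) + 2 + 1 ↦ 3^(3 + 1) + 3 + 1|_3 = 85 ⇒ 84
(1) 84|_3 = 3^(3 + 1) + 3 ↦ 4^(4 + 1) + 4|_4 = 1028 ⇒ 1027
(2) 1027|_4 = 4^(4 + 1) + 3 ↦ 5^(5 + 1) + 3|_5 = 15628 ⇒ 15627

11, 84, 1027, 15627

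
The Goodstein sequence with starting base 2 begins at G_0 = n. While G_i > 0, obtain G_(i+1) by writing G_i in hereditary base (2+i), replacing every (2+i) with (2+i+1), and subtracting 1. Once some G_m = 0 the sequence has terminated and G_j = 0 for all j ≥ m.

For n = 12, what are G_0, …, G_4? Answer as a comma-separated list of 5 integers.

12, 107, 1065, 15685, 280019

base 2: 12 = 2^(2 + 1) + 2^2; at 3: 3^(3 + 1) + 3^3 = 108; next = 107
base 3: 107 = 3^(3 + 1) + 2·3^2 + 2·3 + 2; at 4: 4^(4 + 1) + 2·4^2 + 2·4 + 2 = 1066; next = 1065
base 4: 1065 = 4^(4 + 1) + 2·4^2 + 2·4 + 1; at 5: 5^(5 + 1) + 2·5^2 + 2·5 + 1 = 15686; next = 15685
base 5: 15685 = 5^(5 + 1) + 2·5^2 + 2·5; at 6: 6^(6 + 1) + 2·6^2 + 2·6 = 280020; next = 280019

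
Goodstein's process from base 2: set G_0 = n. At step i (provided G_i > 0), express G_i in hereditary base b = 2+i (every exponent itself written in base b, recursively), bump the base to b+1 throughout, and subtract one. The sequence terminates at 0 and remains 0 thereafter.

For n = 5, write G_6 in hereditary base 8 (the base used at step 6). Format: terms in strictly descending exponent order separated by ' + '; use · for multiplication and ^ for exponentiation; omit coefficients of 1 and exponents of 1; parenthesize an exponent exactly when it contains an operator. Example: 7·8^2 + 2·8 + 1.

5 —HB2→ 2^2 + 1 —bump→ 3^3 + 1 = 28 —(−1)→ 27
27 —HB3→ 3^3 —bump→ 4^4 = 256 —(−1)→ 255
255 —HB4→ 3·4^3 + 3·4^2 + 3·4 + 3 —bump→ 3·5^3 + 3·5^2 + 3·5 + 3 = 468 —(−1)→ 467
467 —HB5→ 3·5^3 + 3·5^2 + 3·5 + 2 —bump→ 3·6^3 + 3·6^2 + 3·6 + 2 = 776 —(−1)→ 775
775 —HB6→ 3·6^3 + 3·6^2 + 3·6 + 1 —bump→ 3·7^3 + 3·7^2 + 3·7 + 1 = 1198 —(−1)→ 1197
1197 —HB7→ 3·7^3 + 3·7^2 + 3·7 —bump→ 3·8^3 + 3·8^2 + 3·8 = 1752 —(−1)→ 1751
1751 —HB8→ 3·8^3 + 3·8^2 + 2·8 + 7 —bump→ 3·9^3 + 3·9^2 + 2·9 + 7 = 2455 —(−1)→ 2454

3·8^3 + 3·8^2 + 2·8 + 7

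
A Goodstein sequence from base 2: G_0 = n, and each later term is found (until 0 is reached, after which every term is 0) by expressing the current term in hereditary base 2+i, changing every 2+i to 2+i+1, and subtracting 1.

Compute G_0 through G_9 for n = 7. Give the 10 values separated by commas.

i=0: 7 = 2^2 + 2 + 1 (b=2); 2→3: 3^3 + 3 + 1 = 31; 31−1 = 30
i=1: 30 = 3^3 + 3 (b=3); 3→4: 4^4 + 4 = 260; 260−1 = 259
i=2: 259 = 4^4 + 3 (b=4); 4→5: 5^5 + 3 = 3128; 3128−1 = 3127
i=3: 3127 = 5^5 + 2 (b=5); 5→6: 6^6 + 2 = 46658; 46658−1 = 46657
i=4: 46657 = 6^6 + 1 (b=6); 6→7: 7^7 + 1 = 823544; 823544−1 = 823543
i=5: 823543 = 7^7 (b=7); 7→8: 8^8 = 16777216; 16777216−1 = 16777215
i=6: 16777215 = 7·8^7 + 7·8^6 + 7·8^5 + 7·8^4 + 7·8^3 + 7·8^2 + 7·8 + 7 (b=8); 8→9: 7·9^7 + 7·9^6 + 7·9^5 + 7·9^4 + 7·9^3 + 7·9^2 + 7·9 + 7 = 37665880; 37665880−1 = 37665879
i=7: 37665879 = 7·9^7 + 7·9^6 + 7·9^5 + 7·9^4 + 7·9^3 + 7·9^2 + 7·9 + 6 (b=9); 9→10: 7·10^7 + 7·10^6 + 7·10^5 + 7·10^4 + 7·10^3 + 7·10^2 + 7·10 + 6 = 77777776; 77777776−1 = 77777775
i=8: 77777775 = 7·10^7 + 7·10^6 + 7·10^5 + 7·10^4 + 7·10^3 + 7·10^2 + 7·10 + 5 (b=10); 10→11: 7·11^7 + 7·11^6 + 7·11^5 + 7·11^4 + 7·11^3 + 7·11^2 + 7·11 + 5 = 150051214; 150051214−1 = 150051213

7, 30, 259, 3127, 46657, 823543, 16777215, 37665879, 77777775, 150051213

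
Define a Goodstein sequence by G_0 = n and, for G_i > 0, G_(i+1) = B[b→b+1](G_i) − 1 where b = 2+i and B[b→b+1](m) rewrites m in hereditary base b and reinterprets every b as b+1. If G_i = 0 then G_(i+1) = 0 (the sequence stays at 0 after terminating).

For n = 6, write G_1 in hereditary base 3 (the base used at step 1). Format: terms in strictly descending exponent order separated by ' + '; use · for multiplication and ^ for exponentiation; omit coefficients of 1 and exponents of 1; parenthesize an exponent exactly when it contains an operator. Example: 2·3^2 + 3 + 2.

3^3 + 2

step 0: 6 = 2^2 + 2; sub 3 for 2: 3^3 + 3; = 30; G_1 = 30−1 = 29
step 1: 29 = 3^3 + 2; sub 4 for 3: 4^4 + 2; = 258; G_2 = 258−1 = 257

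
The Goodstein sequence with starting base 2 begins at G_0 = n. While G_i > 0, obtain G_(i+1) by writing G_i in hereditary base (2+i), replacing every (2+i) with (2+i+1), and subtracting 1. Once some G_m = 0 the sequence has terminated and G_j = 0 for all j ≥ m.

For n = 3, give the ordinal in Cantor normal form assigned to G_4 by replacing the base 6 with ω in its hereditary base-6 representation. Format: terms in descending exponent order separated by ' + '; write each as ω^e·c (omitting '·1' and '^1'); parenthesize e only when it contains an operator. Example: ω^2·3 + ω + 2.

1

[0] 3 ≡ 2 + 1 (base 2). Lift 3: 4. −1: 3.
[1] 3 ≡ 3 (base 3). Lift 4: 4. −1: 3.
[2] 3 ≡ 3 (base 4). Lift 5: 3. −1: 2.
[3] 2 ≡ 2 (base 5). Lift 6: 2. −1: 1.
[4] 1 ≡ 1 (base 6). Lift 7: 1. −1: 0.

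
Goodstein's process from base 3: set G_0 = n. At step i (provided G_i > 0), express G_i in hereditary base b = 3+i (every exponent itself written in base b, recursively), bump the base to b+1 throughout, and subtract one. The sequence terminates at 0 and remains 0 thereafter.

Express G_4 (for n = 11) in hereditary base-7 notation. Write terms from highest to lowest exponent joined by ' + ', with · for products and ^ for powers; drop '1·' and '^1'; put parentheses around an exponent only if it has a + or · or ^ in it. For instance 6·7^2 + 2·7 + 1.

base 3: 11 = 3^2 + 2; at 4: 4^2 + 2 = 18; next = 17
base 4: 17 = 4^2 + 1; at 5: 5^2 + 1 = 26; next = 25
base 5: 25 = 5^2; at 6: 6^2 = 36; next = 35
base 6: 35 = 5·6 + 5; at 7: 5·7 + 5 = 40; next = 39
base 7: 39 = 5·7 + 4; at 8: 5·8 + 4 = 44; next = 43

5·7 + 4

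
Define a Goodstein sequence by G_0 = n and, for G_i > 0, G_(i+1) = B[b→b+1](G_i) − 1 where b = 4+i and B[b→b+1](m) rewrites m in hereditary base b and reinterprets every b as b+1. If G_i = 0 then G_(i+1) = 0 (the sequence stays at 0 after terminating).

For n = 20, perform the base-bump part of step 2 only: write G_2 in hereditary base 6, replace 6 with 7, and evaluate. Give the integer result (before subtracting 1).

G_0 = 20. HB_4(20) = 4^2 + 4. Bump = 30. G_1 = 29.
G_1 = 29. HB_5(29) = 5^2 + 4. Bump = 40. G_2 = 39.
G_2 = 39. HB_6(39) = 6^2 + 3. Bump = 52. G_3 = 51.

52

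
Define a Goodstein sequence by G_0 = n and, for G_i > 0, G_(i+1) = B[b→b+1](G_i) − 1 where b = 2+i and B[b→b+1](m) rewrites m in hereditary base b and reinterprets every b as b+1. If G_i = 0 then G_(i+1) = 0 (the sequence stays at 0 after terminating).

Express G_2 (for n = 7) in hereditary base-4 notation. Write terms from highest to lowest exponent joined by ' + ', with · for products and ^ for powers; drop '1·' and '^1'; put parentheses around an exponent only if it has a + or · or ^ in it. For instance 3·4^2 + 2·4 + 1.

i=0: 7 = 2^2 + 2 + 1 (b=2); 2→3: 3^3 + 3 + 1 = 31; 31−1 = 30
i=1: 30 = 3^3 + 3 (b=3); 3→4: 4^4 + 4 = 260; 260−1 = 259
i=2: 259 = 4^4 + 3 (b=4); 4→5: 5^5 + 3 = 3128; 3128−1 = 3127

4^4 + 3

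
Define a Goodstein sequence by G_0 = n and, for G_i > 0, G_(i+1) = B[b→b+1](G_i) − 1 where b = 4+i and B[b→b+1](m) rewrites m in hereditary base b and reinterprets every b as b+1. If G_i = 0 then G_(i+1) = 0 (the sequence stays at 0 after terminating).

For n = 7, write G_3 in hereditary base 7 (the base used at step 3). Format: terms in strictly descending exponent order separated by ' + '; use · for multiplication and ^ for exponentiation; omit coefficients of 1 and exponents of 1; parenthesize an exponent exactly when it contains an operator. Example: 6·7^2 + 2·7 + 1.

(0) 7|_4 = 4 + 3 ↦ 5 + 3|_5 = 8 ⇒ 7
(1) 7|_5 = 5 + 2 ↦ 6 + 2|_6 = 8 ⇒ 7
(2) 7|_6 = 6 + 1 ↦ 7 + 1|_7 = 8 ⇒ 7
(3) 7|_7 = 7 ↦ 8|_8 = 8 ⇒ 7

7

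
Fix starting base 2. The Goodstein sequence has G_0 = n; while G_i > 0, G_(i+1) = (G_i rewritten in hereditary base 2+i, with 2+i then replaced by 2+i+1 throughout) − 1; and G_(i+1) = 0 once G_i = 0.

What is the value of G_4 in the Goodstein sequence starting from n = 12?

(0) 12|_2 = 2^(2 + 1) + 2^2 ↦ 3^(3 + 1) + 3^3|_3 = 108 ⇒ 107
(1) 107|_3 = 3^(3 + 1) + 2·3^2 + 2·3 + 2 ↦ 4^(4 + 1) + 2·4^2 + 2·4 + 2|_4 = 1066 ⇒ 1065
(2) 1065|_4 = 4^(4 + 1) + 2·4^2 + 2·4 + 1 ↦ 5^(5 + 1) + 2·5^2 + 2·5 + 1|_5 = 15686 ⇒ 15685
(3) 15685|_5 = 5^(5 + 1) + 2·5^2 + 2·5 ↦ 6^(6 + 1) + 2·6^2 + 2·6|_6 = 280020 ⇒ 280019
(4) 280019|_6 = 6^(6 + 1) + 2·6^2 + 6 + 5 ↦ 7^(7 + 1) + 2·7^2 + 7 + 5|_7 = 5764911 ⇒ 5764910

280019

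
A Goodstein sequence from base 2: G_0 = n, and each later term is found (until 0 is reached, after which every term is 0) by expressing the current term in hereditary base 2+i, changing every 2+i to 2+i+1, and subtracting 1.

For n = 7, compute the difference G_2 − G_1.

229

G_0 = 7. HB_2(7) = 2^2 + 2 + 1. Bump = 31. G_1 = 30.
G_1 = 30. HB_3(30) = 3^3 + 3. Bump = 260. G_2 = 259.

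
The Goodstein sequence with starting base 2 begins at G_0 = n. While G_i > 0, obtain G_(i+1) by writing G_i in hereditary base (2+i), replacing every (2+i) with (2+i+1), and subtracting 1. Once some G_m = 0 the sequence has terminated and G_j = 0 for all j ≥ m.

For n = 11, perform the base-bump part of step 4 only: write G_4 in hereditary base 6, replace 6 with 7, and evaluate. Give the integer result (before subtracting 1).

G_0=11  [base 2] 2^(2 + 1) + 2 + 1  →[2↦3]→  3^(3 + 1) + 3 + 1 = 85  −1 ⇒ G_1=84
G_1=84  [base 3] 3^(3 + 1) + 3  →[3↦4]→  4^(4 + 1) + 4 = 1028  −1 ⇒ G_2=1027
G_2=1027  [base 4] 4^(4 + 1) + 3  →[4↦5]→  5^(5 + 1) + 3 = 15628  −1 ⇒ G_3=15627
G_3=15627  [base 5] 5^(5 + 1) + 2  →[5↦6]→  6^(6 + 1) + 2 = 279938  −1 ⇒ G_4=279937
G_4=279937  [base 6] 6^(6 + 1) + 1  →[6↦7]→  7^(7 + 1) + 1 = 5764802  −1 ⇒ G_5=5764801

5764802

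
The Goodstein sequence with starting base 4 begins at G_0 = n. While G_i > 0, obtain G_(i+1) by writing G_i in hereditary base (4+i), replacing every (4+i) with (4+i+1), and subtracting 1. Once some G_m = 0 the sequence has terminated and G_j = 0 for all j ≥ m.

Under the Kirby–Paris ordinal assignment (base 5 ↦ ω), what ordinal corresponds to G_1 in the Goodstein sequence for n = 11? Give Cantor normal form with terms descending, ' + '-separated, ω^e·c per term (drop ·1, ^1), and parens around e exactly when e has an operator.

step 0: 11 = 2·4 + 3; sub 5 for 4: 2·5 + 3; = 13; G_1 = 13−1 = 12
step 1: 12 = 2·5 + 2; sub 6 for 5: 2·6 + 2; = 14; G_2 = 14−1 = 13

ω·2 + 2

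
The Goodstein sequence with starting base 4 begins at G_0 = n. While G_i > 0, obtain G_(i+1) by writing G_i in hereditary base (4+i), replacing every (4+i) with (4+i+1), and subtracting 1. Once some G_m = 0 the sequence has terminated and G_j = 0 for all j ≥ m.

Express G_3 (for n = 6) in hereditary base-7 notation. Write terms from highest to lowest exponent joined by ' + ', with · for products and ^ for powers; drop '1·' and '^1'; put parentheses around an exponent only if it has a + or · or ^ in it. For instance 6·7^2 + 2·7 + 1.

6

step 0: 6 = 4 + 2; sub 5 for 4: 5 + 2; = 7; G_1 = 7−1 = 6
step 1: 6 = 5 + 1; sub 6 for 5: 6 + 1; = 7; G_2 = 7−1 = 6
step 2: 6 = 6; sub 7 for 6: 7; = 7; G_3 = 7−1 = 6
step 3: 6 = 6; sub 8 for 7: 6; = 6; G_4 = 6−1 = 5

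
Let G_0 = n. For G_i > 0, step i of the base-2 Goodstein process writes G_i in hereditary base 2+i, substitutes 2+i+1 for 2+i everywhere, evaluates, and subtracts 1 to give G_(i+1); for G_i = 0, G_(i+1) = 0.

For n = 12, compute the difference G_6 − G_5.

128452957

G_0 = 12. HB_2(12) = 2^(2 + 1) + 2^2. Bump = 108. G_1 = 107.
G_1 = 107. HB_3(107) = 3^(3 + 1) + 2·3^2 + 2·3 + 2. Bump = 1066. G_2 = 1065.
G_2 = 1065. HB_4(1065) = 4^(4 + 1) + 2·4^2 + 2·4 + 1. Bump = 15686. G_3 = 15685.
G_3 = 15685. HB_5(15685) = 5^(5 + 1) + 2·5^2 + 2·5. Bump = 280020. G_4 = 280019.
G_4 = 280019. HB_6(280019) = 6^(6 + 1) + 2·6^2 + 6 + 5. Bump = 5764911. G_5 = 5764910.
G_5 = 5764910. HB_7(5764910) = 7^(7 + 1) + 2·7^2 + 7 + 4. Bump = 134217868. G_6 = 134217867.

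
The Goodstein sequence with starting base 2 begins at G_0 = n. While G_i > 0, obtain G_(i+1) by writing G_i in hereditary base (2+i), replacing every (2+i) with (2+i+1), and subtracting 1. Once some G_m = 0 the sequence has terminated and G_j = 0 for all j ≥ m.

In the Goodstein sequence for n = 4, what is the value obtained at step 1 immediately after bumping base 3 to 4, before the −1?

[0] 4 ≡ 2^2 (base 2). Lift 3: 27. −1: 26.
[1] 26 ≡ 2·3^2 + 2·3 + 2 (base 3). Lift 4: 42. −1: 41.

42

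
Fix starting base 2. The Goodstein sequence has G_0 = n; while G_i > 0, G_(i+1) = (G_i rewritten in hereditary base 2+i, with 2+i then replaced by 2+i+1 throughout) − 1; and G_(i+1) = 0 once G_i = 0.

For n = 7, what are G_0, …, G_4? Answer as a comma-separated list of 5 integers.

i=0: 7 = 2^2 + 2 + 1 (b=2); 2→3: 3^3 + 3 + 1 = 31; 31−1 = 30
i=1: 30 = 3^3 + 3 (b=3); 3→4: 4^4 + 4 = 260; 260−1 = 259
i=2: 259 = 4^4 + 3 (b=4); 4→5: 5^5 + 3 = 3128; 3128−1 = 3127
i=3: 3127 = 5^5 + 2 (b=5); 5→6: 6^6 + 2 = 46658; 46658−1 = 46657

7, 30, 259, 3127, 46657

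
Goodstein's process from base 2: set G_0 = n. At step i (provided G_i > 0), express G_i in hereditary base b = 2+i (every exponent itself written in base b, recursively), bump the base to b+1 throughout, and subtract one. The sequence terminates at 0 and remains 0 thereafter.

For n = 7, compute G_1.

30

G_0=7  [base 2] 2^2 + 2 + 1  →[2↦3]→  3^3 + 3 + 1 = 31  −1 ⇒ G_1=30
G_1=30  [base 3] 3^3 + 3  →[3↦4]→  4^4 + 4 = 260  −1 ⇒ G_2=259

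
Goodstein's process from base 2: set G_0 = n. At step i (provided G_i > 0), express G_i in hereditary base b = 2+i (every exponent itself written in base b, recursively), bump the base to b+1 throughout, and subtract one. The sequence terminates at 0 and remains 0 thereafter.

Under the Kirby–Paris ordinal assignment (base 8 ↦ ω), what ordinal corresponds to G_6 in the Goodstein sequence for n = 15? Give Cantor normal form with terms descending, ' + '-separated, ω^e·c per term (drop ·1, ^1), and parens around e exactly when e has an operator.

(0) 15|_2 = 2^(2 + 1) + 2^2 + 2 + 1 ↦ 3^(3 + 1) + 3^3 + 3 + 1|_3 = 112 ⇒ 111
(1) 111|_3 = 3^(3 + 1) + 3^3 + 3 ↦ 4^(4 + 1) + 4^4 + 4|_4 = 1284 ⇒ 1283
(2) 1283|_4 = 4^(4 + 1) + 4^4 + 3 ↦ 5^(5 + 1) + 5^5 + 3|_5 = 18753 ⇒ 18752
(3) 18752|_5 = 5^(5 + 1) + 5^5 + 2 ↦ 6^(6 + 1) + 6^6 + 2|_6 = 326594 ⇒ 326593
(4) 326593|_6 = 6^(6 + 1) + 6^6 + 1 ↦ 7^(7 + 1) + 7^7 + 1|_7 = 6588345 ⇒ 6588344
(5) 6588344|_7 = 7^(7 + 1) + 7^7 ↦ 8^(8 + 1) + 8^8|_8 = 150994944 ⇒ 150994943
(6) 150994943|_8 = 8^(8 + 1) + 7·8^7 + 7·8^6 + 7·8^5 + 7·8^4 + 7·8^3 + 7·8^2 + 7·8 + 7 ↦ 9^(9 + 1) + 7·9^7 + 7·9^6 + 7·9^5 + 7·9^4 + 7·9^3 + 7·9^2 + 7·9 + 7|_9 = 3524450281 ⇒ 3524450280

ω^(ω + 1) + ω^7·7 + ω^6·7 + ω^5·7 + ω^4·7 + ω^3·7 + ω^2·7 + ω·7 + 7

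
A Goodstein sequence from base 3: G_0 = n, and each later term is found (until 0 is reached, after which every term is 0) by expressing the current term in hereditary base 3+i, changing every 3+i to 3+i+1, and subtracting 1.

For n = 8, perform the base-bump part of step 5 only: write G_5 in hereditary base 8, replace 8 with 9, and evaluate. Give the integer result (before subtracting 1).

12

8 —HB3→ 2·3 + 2 —bump→ 2·4 + 2 = 10 —(−1)→ 9
9 —HB4→ 2·4 + 1 —bump→ 2·5 + 1 = 11 —(−1)→ 10
10 —HB5→ 2·5 —bump→ 2·6 = 12 —(−1)→ 11
11 —HB6→ 6 + 5 —bump→ 7 + 5 = 12 —(−1)→ 11
11 —HB7→ 7 + 4 —bump→ 8 + 4 = 12 —(−1)→ 11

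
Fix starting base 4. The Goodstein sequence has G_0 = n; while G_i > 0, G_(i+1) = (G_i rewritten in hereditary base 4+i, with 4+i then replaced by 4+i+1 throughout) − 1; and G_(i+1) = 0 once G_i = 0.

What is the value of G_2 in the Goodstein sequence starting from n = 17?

35

G_0=17  [base 4] 4^2 + 1  →[4↦5]→  5^2 + 1 = 26  −1 ⇒ G_1=25
G_1=25  [base 5] 5^2  →[5↦6]→  6^2 = 36  −1 ⇒ G_2=35
G_2=35  [base 6] 5·6 + 5  →[6↦7]→  5·7 + 5 = 40  −1 ⇒ G_3=39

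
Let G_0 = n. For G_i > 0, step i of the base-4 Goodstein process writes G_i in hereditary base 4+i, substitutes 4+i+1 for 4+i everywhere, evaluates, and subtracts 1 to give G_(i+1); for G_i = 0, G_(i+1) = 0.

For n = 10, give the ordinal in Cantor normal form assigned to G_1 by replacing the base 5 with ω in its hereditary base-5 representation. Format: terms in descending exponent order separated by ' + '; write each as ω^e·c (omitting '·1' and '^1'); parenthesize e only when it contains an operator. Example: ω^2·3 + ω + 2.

[0] 10 ≡ 2·4 + 2 (base 4). Lift 5: 12. −1: 11.
[1] 11 ≡ 2·5 + 1 (base 5). Lift 6: 13. −1: 12.

ω·2 + 1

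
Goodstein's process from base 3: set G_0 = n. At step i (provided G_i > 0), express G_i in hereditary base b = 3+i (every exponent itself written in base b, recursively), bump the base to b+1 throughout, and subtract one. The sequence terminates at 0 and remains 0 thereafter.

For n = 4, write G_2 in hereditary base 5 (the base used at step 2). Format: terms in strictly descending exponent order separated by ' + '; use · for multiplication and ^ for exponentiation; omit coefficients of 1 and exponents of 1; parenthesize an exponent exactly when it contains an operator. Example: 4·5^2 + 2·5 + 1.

(0) 4|_3 = 3 + 1 ↦ 4 + 1|_4 = 5 ⇒ 4
(1) 4|_4 = 4 ↦ 5|_5 = 5 ⇒ 4
(2) 4|_5 = 4 ↦ 4|_6 = 4 ⇒ 3

4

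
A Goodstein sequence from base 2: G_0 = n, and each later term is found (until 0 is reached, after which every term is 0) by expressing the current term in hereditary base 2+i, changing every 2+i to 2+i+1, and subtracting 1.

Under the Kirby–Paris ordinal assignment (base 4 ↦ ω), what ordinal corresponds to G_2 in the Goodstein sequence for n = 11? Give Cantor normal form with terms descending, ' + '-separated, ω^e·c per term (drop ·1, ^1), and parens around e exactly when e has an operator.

i=0: 11 = 2^(2 + 1) + 2 + 1 (b=2); 2→3: 3^(3 + 1) + 3 + 1 = 85; 85−1 = 84
i=1: 84 = 3^(3 + 1) + 3 (b=3); 3→4: 4^(4 + 1) + 4 = 1028; 1028−1 = 1027

ω^(ω + 1) + 3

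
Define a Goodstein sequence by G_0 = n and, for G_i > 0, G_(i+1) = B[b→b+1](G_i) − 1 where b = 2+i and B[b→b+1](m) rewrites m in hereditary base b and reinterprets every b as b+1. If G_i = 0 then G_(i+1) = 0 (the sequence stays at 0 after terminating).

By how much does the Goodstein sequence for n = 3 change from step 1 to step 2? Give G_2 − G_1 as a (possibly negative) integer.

0

G_0 = 3. HB_2(3) = 2 + 1. Bump = 4. G_1 = 3.
G_1 = 3. HB_3(3) = 3. Bump = 4. G_2 = 3.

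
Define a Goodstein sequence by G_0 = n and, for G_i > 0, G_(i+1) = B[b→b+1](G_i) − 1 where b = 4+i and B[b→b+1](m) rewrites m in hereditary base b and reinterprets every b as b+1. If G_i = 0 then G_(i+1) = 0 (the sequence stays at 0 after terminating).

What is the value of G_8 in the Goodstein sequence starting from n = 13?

23

[0] 13 ≡ 3·4 + 1 (base 4). Lift 5: 16. −1: 15.
[1] 15 ≡ 3·5 (base 5). Lift 6: 18. −1: 17.
[2] 17 ≡ 2·6 + 5 (base 6). Lift 7: 19. −1: 18.
[3] 18 ≡ 2·7 + 4 (base 7). Lift 8: 20. −1: 19.
[4] 19 ≡ 2·8 + 3 (base 8). Lift 9: 21. −1: 20.
[5] 20 ≡ 2·9 + 2 (base 9). Lift 10: 22. −1: 21.
[6] 21 ≡ 2·10 + 1 (base 10). Lift 11: 23. −1: 22.
[7] 22 ≡ 2·11 (base 11). Lift 12: 24. −1: 23.
[8] 23 ≡ 12 + 11 (base 12). Lift 13: 24. −1: 23.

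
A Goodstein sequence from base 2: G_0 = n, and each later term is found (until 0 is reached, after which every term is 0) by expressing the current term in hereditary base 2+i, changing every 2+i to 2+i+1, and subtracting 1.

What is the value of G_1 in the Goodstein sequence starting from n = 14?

[0] 14 ≡ 2^(2 + 1) + 2^2 + 2 (base 2). Lift 3: 111. −1: 110.
[1] 110 ≡ 3^(3 + 1) + 3^3 + 2 (base 3). Lift 4: 1282. −1: 1281.

110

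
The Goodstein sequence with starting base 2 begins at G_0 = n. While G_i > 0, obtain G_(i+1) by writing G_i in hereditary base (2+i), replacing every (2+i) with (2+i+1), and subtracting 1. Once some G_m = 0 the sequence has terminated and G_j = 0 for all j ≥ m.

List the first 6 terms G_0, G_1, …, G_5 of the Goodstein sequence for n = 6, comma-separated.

6, 29, 257, 3125, 46655, 98039

i=0: 6 = 2^2 + 2 (b=2); 2→3: 3^3 + 3 = 30; 30−1 = 29
i=1: 29 = 3^3 + 2 (b=3); 3→4: 4^4 + 2 = 258; 258−1 = 257
i=2: 257 = 4^4 + 1 (b=4); 4→5: 5^5 + 1 = 3126; 3126−1 = 3125
i=3: 3125 = 5^5 (b=5); 5→6: 6^6 = 46656; 46656−1 = 46655
i=4: 46655 = 5·6^5 + 5·6^4 + 5·6^3 + 5·6^2 + 5·6 + 5 (b=6); 6→7: 5·7^5 + 5·7^4 + 5·7^3 + 5·7^2 + 5·7 + 5 = 98040; 98040−1 = 98039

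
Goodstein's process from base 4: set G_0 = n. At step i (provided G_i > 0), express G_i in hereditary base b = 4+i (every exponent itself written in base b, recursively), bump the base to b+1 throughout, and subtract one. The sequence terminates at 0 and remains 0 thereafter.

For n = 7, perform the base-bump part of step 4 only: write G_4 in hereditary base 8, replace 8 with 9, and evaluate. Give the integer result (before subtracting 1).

G_0=7  [base 4] 4 + 3  →[4↦5]→  5 + 3 = 8  −1 ⇒ G_1=7
G_1=7  [base 5] 5 + 2  →[5↦6]→  6 + 2 = 8  −1 ⇒ G_2=7
G_2=7  [base 6] 6 + 1  →[6↦7]→  7 + 1 = 8  −1 ⇒ G_3=7
G_3=7  [base 7] 7  →[7↦8]→  8 = 8  −1 ⇒ G_4=7
G_4=7  [base 8] 7  →[8↦9]→  7 = 7  −1 ⇒ G_5=6

7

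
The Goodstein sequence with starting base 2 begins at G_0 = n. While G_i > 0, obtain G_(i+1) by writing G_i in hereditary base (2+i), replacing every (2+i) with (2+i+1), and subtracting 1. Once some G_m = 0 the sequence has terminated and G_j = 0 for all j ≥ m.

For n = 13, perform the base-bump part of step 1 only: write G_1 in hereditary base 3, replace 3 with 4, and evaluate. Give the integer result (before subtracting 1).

G_0=13  [base 2] 2^(2 + 1) + 2^2 + 1  →[2↦3]→  3^(3 + 1) + 3^3 + 1 = 109  −1 ⇒ G_1=108
G_1=108  [base 3] 3^(3 + 1) + 3^3  →[3↦4]→  4^(4 + 1) + 4^4 = 1280  −1 ⇒ G_2=1279

1280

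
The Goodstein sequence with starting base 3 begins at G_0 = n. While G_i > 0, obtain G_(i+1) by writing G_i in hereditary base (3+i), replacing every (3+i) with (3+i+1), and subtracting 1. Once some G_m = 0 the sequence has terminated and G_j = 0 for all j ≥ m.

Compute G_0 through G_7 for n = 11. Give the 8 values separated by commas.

G_0 = 11. HB_3(11) = 3^2 + 2. Bump = 18. G_1 = 17.
G_1 = 17. HB_4(17) = 4^2 + 1. Bump = 26. G_2 = 25.
G_2 = 25. HB_5(25) = 5^2. Bump = 36. G_3 = 35.
G_3 = 35. HB_6(35) = 5·6 + 5. Bump = 40. G_4 = 39.
G_4 = 39. HB_7(39) = 5·7 + 4. Bump = 44. G_5 = 43.
G_5 = 43. HB_8(43) = 5·8 + 3. Bump = 48. G_6 = 47.
G_6 = 47. HB_9(47) = 5·9 + 2. Bump = 52. G_7 = 51.

11, 17, 25, 35, 39, 43, 47, 51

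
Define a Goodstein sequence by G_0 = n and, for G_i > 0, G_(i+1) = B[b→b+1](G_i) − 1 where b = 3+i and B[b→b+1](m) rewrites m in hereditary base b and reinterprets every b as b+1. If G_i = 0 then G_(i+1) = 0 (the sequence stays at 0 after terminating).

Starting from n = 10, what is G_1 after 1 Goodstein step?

10 —HB3→ 3^2 + 1 —bump→ 4^2 + 1 = 17 —(−1)→ 16
16 —HB4→ 4^2 —bump→ 5^2 = 25 —(−1)→ 24

16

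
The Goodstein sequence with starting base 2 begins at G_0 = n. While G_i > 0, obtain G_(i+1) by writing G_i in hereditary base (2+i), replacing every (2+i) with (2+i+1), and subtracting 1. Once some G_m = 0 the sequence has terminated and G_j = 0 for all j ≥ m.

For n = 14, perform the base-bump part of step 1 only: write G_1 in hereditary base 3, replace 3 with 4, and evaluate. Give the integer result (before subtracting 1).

base 2: 14 = 2^(2 + 1) + 2^2 + 2; at 3: 3^(3 + 1) + 3^3 + 3 = 111; next = 110
base 3: 110 = 3^(3 + 1) + 3^3 + 2; at 4: 4^(4 + 1) + 4^4 + 2 = 1282; next = 1281

1282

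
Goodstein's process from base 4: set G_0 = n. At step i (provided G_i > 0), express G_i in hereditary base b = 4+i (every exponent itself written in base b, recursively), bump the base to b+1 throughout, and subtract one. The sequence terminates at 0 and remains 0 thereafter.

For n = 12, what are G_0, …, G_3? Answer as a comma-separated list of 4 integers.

12 —HB4→ 3·4 —bump→ 3·5 = 15 —(−1)→ 14
14 —HB5→ 2·5 + 4 —bump→ 2·6 + 4 = 16 —(−1)→ 15
15 —HB6→ 2·6 + 3 —bump→ 2·7 + 3 = 17 —(−1)→ 16

12, 14, 15, 16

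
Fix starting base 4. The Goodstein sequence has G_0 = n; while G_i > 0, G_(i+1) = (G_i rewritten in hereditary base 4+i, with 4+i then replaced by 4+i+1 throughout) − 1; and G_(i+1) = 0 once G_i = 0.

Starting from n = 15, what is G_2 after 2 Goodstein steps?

19

step 0: 15 = 3·4 + 3; sub 5 for 4: 3·5 + 3; = 18; G_1 = 18−1 = 17
step 1: 17 = 3·5 + 2; sub 6 for 5: 3·6 + 2; = 20; G_2 = 20−1 = 19
step 2: 19 = 3·6 + 1; sub 7 for 6: 3·7 + 1; = 22; G_3 = 22−1 = 21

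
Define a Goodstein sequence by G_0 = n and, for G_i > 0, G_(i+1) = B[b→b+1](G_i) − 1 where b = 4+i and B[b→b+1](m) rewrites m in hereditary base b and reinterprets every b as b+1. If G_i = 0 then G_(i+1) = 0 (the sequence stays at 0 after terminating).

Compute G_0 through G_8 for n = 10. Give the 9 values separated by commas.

step 0: 10 = 2·4 + 2; sub 5 for 4: 2·5 + 2; = 12; G_1 = 12−1 = 11
step 1: 11 = 2·5 + 1; sub 6 for 5: 2·6 + 1; = 13; G_2 = 13−1 = 12
step 2: 12 = 2·6; sub 7 for 6: 2·7; = 14; G_3 = 14−1 = 13
step 3: 13 = 7 + 6; sub 8 for 7: 8 + 6; = 14; G_4 = 14−1 = 13
step 4: 13 = 8 + 5; sub 9 for 8: 9 + 5; = 14; G_5 = 14−1 = 13
step 5: 13 = 9 + 4; sub 10 for 9: 10 + 4; = 14; G_6 = 14−1 = 13
step 6: 13 = 10 + 3; sub 11 for 10: 11 + 3; = 14; G_7 = 14−1 = 13
step 7: 13 = 11 + 2; sub 12 for 11: 12 + 2; = 14; G_8 = 14−1 = 13

10, 11, 12, 13, 13, 13, 13, 13, 13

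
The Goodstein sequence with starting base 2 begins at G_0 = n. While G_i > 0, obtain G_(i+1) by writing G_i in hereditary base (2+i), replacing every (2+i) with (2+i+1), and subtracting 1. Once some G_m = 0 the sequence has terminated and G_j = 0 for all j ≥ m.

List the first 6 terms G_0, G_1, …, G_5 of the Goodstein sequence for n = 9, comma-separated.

i=0: 9 = 2^(2 + 1) + 1 (b=2); 2→3: 3^(3 + 1) + 1 = 82; 82−1 = 81
i=1: 81 = 3^(3 + 1) (b=3); 3→4: 4^(4 + 1) = 1024; 1024−1 = 1023
i=2: 1023 = 3·4^4 + 3·4^3 + 3·4^2 + 3·4 + 3 (b=4); 4→5: 3·5^5 + 3·5^3 + 3·5^2 + 3·5 + 3 = 9843; 9843−1 = 9842
i=3: 9842 = 3·5^5 + 3·5^3 + 3·5^2 + 3·5 + 2 (b=5); 5→6: 3·6^6 + 3·6^3 + 3·6^2 + 3·6 + 2 = 140744; 140744−1 = 140743
i=4: 140743 = 3·6^6 + 3·6^3 + 3·6^2 + 3·6 + 1 (b=6); 6→7: 3·7^7 + 3·7^3 + 3·7^2 + 3·7 + 1 = 2471827; 2471827−1 = 2471826

9, 81, 1023, 9842, 140743, 2471826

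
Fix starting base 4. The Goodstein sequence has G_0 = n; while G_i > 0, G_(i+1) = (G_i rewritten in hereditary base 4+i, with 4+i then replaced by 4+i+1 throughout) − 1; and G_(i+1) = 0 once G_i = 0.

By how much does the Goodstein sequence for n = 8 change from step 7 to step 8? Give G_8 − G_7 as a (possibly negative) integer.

-1

G_0=8  [base 4] 2·4  →[4↦5]→  2·5 = 10  −1 ⇒ G_1=9
G_1=9  [base 5] 5 + 4  →[5↦6]→  6 + 4 = 10  −1 ⇒ G_2=9
G_2=9  [base 6] 6 + 3  →[6↦7]→  7 + 3 = 10  −1 ⇒ G_3=9
G_3=9  [base 7] 7 + 2  →[7↦8]→  8 + 2 = 10  −1 ⇒ G_4=9
G_4=9  [base 8] 8 + 1  →[8↦9]→  9 + 1 = 10  −1 ⇒ G_5=9
G_5=9  [base 9] 9  →[9↦10]→  10 = 10  −1 ⇒ G_6=9
G_6=9  [base 10] 9  →[10↦11]→  9 = 9  −1 ⇒ G_7=8
G_7=8  [base 11] 8  →[11↦12]→  8 = 8  −1 ⇒ G_8=7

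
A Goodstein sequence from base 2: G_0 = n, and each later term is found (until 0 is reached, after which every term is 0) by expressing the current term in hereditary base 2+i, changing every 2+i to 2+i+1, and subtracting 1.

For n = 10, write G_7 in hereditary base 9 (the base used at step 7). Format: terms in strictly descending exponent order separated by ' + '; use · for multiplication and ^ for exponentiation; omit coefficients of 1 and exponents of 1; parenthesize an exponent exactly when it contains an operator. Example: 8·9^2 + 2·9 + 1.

5·9^9 + 5·9^5 + 5·9^4 + 5·9^3 + 5·9^2 + 5·9 + 2

G_0=10  [base 2] 2^(2 + 1) + 2  →[2↦3]→  3^(3 + 1) + 3 = 84  −1 ⇒ G_1=83
G_1=83  [base 3] 3^(3 + 1) + 2  →[3↦4]→  4^(4 + 1) + 2 = 1026  −1 ⇒ G_2=1025
G_2=1025  [base 4] 4^(4 + 1) + 1  →[4↦5]→  5^(5 + 1) + 1 = 15626  −1 ⇒ G_3=15625
G_3=15625  [base 5] 5^(5 + 1)  →[5↦6]→  6^(6 + 1) = 279936  −1 ⇒ G_4=279935
G_4=279935  [base 6] 5·6^6 + 5·6^5 + 5·6^4 + 5·6^3 + 5·6^2 + 5·6 + 5  →[6↦7]→  5·7^7 + 5·7^5 + 5·7^4 + 5·7^3 + 5·7^2 + 5·7 + 5 = 4215755  −1 ⇒ G_5=4215754
G_5=4215754  [base 7] 5·7^7 + 5·7^5 + 5·7^4 + 5·7^3 + 5·7^2 + 5·7 + 4  →[7↦8]→  5·8^8 + 5·8^5 + 5·8^4 + 5·8^3 + 5·8^2 + 5·8 + 4 = 84073324  −1 ⇒ G_6=84073323
G_6=84073323  [base 8] 5·8^8 + 5·8^5 + 5·8^4 + 5·8^3 + 5·8^2 + 5·8 + 3  →[8↦9]→  5·9^9 + 5·9^5 + 5·9^4 + 5·9^3 + 5·9^2 + 5·9 + 3 = 1937434593  −1 ⇒ G_7=1937434592
G_7=1937434592  [base 9] 5·9^9 + 5·9^5 + 5·9^4 + 5·9^3 + 5·9^2 + 5·9 + 2  →[9↦10]→  5·10^10 + 5·10^5 + 5·10^4 + 5·10^3 + 5·10^2 + 5·10 + 2 = 50000555552  −1 ⇒ G_8=50000555551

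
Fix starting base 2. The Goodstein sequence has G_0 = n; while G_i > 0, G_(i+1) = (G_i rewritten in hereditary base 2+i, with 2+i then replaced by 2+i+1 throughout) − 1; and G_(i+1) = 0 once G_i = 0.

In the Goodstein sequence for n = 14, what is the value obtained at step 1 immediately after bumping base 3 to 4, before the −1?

1282

G_0 = 14. HB_2(14) = 2^(2 + 1) + 2^2 + 2. Bump = 111. G_1 = 110.
G_1 = 110. HB_3(110) = 3^(3 + 1) + 3^3 + 2. Bump = 1282. G_2 = 1281.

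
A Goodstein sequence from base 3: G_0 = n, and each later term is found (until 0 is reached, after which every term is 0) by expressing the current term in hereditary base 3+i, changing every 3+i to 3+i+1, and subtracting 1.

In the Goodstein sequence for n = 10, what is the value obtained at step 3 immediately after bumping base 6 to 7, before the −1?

[0] 10 ≡ 3^2 + 1 (base 3). Lift 4: 17. −1: 16.
[1] 16 ≡ 4^2 (base 4). Lift 5: 25. −1: 24.
[2] 24 ≡ 4·5 + 4 (base 5). Lift 6: 28. −1: 27.
[3] 27 ≡ 4·6 + 3 (base 6). Lift 7: 31. −1: 30.

31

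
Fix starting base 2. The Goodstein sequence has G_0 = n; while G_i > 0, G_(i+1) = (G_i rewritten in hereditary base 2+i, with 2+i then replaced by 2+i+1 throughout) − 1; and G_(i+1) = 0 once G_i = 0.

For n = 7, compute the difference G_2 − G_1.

229

G_0=7  [base 2] 2^2 + 2 + 1  →[2↦3]→  3^3 + 3 + 1 = 31  −1 ⇒ G_1=30
G_1=30  [base 3] 3^3 + 3  →[3↦4]→  4^4 + 4 = 260  −1 ⇒ G_2=259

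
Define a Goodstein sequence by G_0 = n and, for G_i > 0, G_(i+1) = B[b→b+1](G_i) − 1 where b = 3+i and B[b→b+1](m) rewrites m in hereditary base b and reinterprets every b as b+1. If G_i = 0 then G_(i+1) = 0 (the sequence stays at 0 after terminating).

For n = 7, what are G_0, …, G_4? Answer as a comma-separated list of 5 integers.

7 —HB3→ 2·3 + 1 —bump→ 2·4 + 1 = 9 —(−1)→ 8
8 —HB4→ 2·4 —bump→ 2·5 = 10 —(−1)→ 9
9 —HB5→ 5 + 4 —bump→ 6 + 4 = 10 —(−1)→ 9
9 —HB6→ 6 + 3 —bump→ 7 + 3 = 10 —(−1)→ 9

7, 8, 9, 9, 9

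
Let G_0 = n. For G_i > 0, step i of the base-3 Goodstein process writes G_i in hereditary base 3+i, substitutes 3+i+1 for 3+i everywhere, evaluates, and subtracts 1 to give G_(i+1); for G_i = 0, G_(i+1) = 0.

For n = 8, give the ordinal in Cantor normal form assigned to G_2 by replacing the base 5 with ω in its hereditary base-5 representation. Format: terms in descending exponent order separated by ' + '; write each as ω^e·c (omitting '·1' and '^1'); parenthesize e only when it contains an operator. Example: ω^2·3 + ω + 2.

ω·2

G_0 = 8. HB_3(8) = 2·3 + 2. Bump = 10. G_1 = 9.
G_1 = 9. HB_4(9) = 2·4 + 1. Bump = 11. G_2 = 10.
G_2 = 10. HB_5(10) = 2·5. Bump = 12. G_3 = 11.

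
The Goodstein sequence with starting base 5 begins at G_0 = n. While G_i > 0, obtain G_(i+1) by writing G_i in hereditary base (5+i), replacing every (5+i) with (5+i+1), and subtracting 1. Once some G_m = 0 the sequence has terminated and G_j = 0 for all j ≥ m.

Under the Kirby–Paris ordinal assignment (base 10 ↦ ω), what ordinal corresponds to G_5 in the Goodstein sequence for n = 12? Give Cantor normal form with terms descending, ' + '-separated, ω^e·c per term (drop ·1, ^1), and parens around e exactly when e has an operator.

ω + 5

base 5: 12 = 2·5 + 2; at 6: 2·6 + 2 = 14; next = 13
base 6: 13 = 2·6 + 1; at 7: 2·7 + 1 = 15; next = 14
base 7: 14 = 2·7; at 8: 2·8 = 16; next = 15
base 8: 15 = 8 + 7; at 9: 9 + 7 = 16; next = 15
base 9: 15 = 9 + 6; at 10: 10 + 6 = 16; next = 15
base 10: 15 = 10 + 5; at 11: 11 + 5 = 16; next = 15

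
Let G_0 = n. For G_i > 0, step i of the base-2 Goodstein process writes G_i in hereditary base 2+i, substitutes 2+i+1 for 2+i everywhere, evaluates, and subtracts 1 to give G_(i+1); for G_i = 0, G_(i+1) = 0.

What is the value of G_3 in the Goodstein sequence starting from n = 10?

base 2: 10 = 2^(2 + 1) + 2; at 3: 3^(3 + 1) + 3 = 84; next = 83
base 3: 83 = 3^(3 + 1) + 2; at 4: 4^(4 + 1) + 2 = 1026; next = 1025
base 4: 1025 = 4^(4 + 1) + 1; at 5: 5^(5 + 1) + 1 = 15626; next = 15625
base 5: 15625 = 5^(5 + 1); at 6: 6^(6 + 1) = 279936; next = 279935

15625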